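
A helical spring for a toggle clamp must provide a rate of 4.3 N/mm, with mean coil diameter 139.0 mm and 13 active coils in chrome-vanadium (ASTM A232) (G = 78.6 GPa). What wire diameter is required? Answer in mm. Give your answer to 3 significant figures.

11.1 mm

d = (8D³N_a·k / G)^(1/4) = (8·139.0³·13·4.3 / (78.6×10³))^0.25
  = (15280)^0.25 = 11.1181 mm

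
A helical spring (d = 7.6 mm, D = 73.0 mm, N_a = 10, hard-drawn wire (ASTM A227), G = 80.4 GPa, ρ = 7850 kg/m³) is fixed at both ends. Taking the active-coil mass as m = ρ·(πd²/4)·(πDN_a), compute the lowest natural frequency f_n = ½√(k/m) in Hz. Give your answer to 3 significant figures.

k = Gd⁴/(8D³N_a) = (80.4×10³)(7.6⁴)/(8·73.0³·10) = 8.6189 N/mm = 8618.9 N/m
Wire length L = πDN_a = π·73.0·10 = 2293.4 mm
m = ρ·(πd²/4)·L = 7850 × 45.365×10⁻⁶ m² × 2.2934 m = 0.81669 kg
f_n = ½√(k/m) = 0.5·√(8618.9/0.81669) = 0.5·√(10553) = 51.365 Hz

51.4 Hz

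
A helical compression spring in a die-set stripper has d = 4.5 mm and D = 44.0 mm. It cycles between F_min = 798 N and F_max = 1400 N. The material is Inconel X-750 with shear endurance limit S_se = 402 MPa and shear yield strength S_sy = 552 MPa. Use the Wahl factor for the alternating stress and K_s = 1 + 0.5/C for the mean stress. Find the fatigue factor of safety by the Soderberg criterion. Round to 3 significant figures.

C = D/d = 44.0/4.5 = 9.7778; K_W = (4C−1)/(4C−4)+0.615/C = 1.1483; K_s = 1+0.5/C = 1.0511
F_a = (F_max−F_min)/2 = 301 N; F_m = (F_max+F_min)/2 = 1099 N
τ_a = K_W·8F_aD/(πd³) = 1.1483 × 370.1 = 425 MPa
τ_m = K_s·8F_mD/(πd³) = 1.0511 × 1351.3 = 1420.4 MPa
Soderberg: 1/n_f = τ_a/S_se + τ_m/S_sy = 425/402 + 1420.4/552 = 1.05722 + 2.57320 = 3.6304
n_f = 1/3.6304 = 0.2755

0.275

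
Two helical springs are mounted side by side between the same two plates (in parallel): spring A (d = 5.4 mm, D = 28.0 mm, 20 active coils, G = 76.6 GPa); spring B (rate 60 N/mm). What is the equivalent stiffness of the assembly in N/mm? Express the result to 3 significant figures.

k_A = Gd⁴/(8D³N_a) = (76.6×10³)(5.4⁴)/(8·28.0³·20) = 18.544 N/mm
Parallel: k_eq = 18.544 + 60 = 78.544 N/mm

78.5 N/mm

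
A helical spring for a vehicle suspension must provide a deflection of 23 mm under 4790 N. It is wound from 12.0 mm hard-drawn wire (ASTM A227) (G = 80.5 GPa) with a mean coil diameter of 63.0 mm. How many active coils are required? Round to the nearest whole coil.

4

Required rate k = F/δ = 4790/23 = 208.26 N/mm
N_a = Gd⁴/(8D³k) = (80.5×10³ × 12.0⁴)/(8 × 63.0³ × 208.26)
    = 1.66925e+09 / 4.166e+08 = 4.007 → 4 coils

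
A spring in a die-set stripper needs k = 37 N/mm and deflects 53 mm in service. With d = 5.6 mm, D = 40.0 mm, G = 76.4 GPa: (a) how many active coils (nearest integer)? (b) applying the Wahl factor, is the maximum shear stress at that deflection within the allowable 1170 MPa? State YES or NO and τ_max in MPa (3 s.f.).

(a) 4 coils; (b) NO, τ_max = 1360 MPa

N_a = Gd⁴/(8D³k) = (76.4×10³)(5.6⁴)/(8·40.0³·37) = 3.966 → N_a = 4
Actual rate k = Gd⁴/(8D³·4) = 36.687 N/mm
Working load F = kδ = 36.687·53 = 1944.4 N
C = 40.0/5.6 = 7.1429; K_W = (4C−1)/(4C−4)+0.615/C = 1.2082
τ_max = K_W·8FD/(πd³) = 1.2082·1127.8 = 1362.6 MPa
τ_max > 1170 MPa → exceeds allowable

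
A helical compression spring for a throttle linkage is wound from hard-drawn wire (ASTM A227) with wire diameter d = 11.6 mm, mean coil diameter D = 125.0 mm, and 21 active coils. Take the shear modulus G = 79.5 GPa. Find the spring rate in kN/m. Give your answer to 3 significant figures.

4.39 kN/m

k = Gd⁴/(8D³N_a) = (79.5×10³ × 11.6⁴) / (8 × 125.0³ × 21)
  = 1.43946e+09 / 3.28125e+08 = 4.3869 N/mm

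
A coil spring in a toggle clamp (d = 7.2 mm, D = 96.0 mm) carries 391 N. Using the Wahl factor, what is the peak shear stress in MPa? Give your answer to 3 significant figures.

283 MPa

Spring index C = D/d = 96.0/7.2 = 13.3333
K_W = (4C−1)/(4C−4) + 0.615/C = 52.333/49.333 + 0.0461 = 1.1069
τ₀ = 8FD/(πd³) = 8·391·96.0/(π·7.2³) = 300288/1172.6 = 256.09 MPa
τ_max = K·τ₀ = 1.1069 × 256.09 = 283.47 MPa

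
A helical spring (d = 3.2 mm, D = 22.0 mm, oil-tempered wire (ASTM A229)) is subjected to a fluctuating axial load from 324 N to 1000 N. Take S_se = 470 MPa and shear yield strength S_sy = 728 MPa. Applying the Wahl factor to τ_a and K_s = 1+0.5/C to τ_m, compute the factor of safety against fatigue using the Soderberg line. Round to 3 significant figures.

0.316

C = D/d = 22.0/3.2 = 6.8750; K_W = (4C−1)/(4C−4)+0.615/C = 1.2171; K_s = 1+0.5/C = 1.0727
F_a = (F_max−F_min)/2 = 338 N; F_m = (F_max+F_min)/2 = 662 N
τ_a = K_W·8F_aD/(πd³) = 1.2171 × 577.87 = 703.33 MPa
τ_m = K_s·8F_mD/(πd³) = 1.0727 × 1131.8 = 1214.1 MPa
Soderberg: 1/n_f = τ_a/S_se + τ_m/S_sy = 703.33/470 + 1214.1/728 = 1.49645 + 1.66774 = 3.1642
n_f = 1/3.1642 = 0.316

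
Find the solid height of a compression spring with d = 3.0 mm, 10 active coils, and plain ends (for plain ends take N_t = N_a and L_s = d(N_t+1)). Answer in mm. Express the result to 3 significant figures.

33.0 mm

plain ends: N_t = N_a = 10
L_s = d·(N_t+1) = 3.0 × 11 = 33 mm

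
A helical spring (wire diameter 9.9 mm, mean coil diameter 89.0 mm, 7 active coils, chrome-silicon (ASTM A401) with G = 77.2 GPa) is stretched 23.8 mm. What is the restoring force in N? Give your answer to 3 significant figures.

447 N

k = Gd⁴/(8D³N_a) = (77.2×10³)(9.9⁴)/(8·89.0³·7) = 18.785 N/mm
F = k·δ = 18.785 × 23.8 = 447.07 N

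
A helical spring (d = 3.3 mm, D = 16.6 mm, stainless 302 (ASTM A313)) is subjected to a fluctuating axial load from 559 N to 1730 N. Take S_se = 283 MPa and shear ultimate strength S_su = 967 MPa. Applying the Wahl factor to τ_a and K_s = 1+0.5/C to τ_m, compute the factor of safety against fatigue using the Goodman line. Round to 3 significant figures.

C = D/d = 16.6/3.3 = 5.0303; K_W = (4C−1)/(4C−4)+0.615/C = 1.3083; K_s = 1+0.5/C = 1.0994
F_a = (F_max−F_min)/2 = 585.5 N; F_m = (F_max+F_min)/2 = 1144.5 N
τ_a = K_W·8F_aD/(πd³) = 1.3083 × 688.71 = 901.07 MPa
τ_m = K_s·8F_mD/(πd³) = 1.0994 × 1346.2 = 1480.1 MPa
Goodman: 1/n_f = τ_a/S_se + τ_m/S_su = 901.07/283 + 1480.1/967 = 3.18398 + 1.53056 = 4.7145
n_f = 1/4.7145 = 0.2121

0.212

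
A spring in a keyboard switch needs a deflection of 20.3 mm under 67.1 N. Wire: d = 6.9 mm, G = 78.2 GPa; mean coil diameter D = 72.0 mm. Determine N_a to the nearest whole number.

18

Required rate k = F/δ = 67.1/20.3 = 3.3054 N/mm
N_a = Gd⁴/(8D³k) = (78.2×10³ × 6.9⁴)/(8 × 72.0³ × 3.3054)
    = 1.77257e+08 / 9.86993e+06 = 17.96 → 18 coils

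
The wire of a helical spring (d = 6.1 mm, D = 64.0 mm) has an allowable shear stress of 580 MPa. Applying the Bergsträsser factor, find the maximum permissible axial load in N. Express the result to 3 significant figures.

716 N

C = D/d = 64.0/6.1 = 10.4918
K_B = (4C+2)/(4C−3) = 43.967/38.967 = 1.1283
τ_max = K·8FD/(πd³) → F_max = τ_allow·πd³/(8DK)
F_max = 580·π·6.1³/(8·64.0·1.1283) = 4.1359e+05/577.7 = 715.93 N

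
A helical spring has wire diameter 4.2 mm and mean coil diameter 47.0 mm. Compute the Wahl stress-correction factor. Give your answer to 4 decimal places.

1.1286

C = D/d = 47.0/4.2 = 11.1905
K_W = (4C−1)/(4C−4) + 0.615/C = 43.762/40.762 + 0.0550 = 1.1286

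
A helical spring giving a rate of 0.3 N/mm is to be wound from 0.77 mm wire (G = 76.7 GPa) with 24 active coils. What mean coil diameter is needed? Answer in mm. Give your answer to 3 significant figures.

7.76 mm

D = (Gd⁴/(8N_a·k))^(1/3) = (76.7×10³·0.77⁴/(8·24·0.3))^(1/3)
  = (468.097)^(1/3) = 7.7645 mm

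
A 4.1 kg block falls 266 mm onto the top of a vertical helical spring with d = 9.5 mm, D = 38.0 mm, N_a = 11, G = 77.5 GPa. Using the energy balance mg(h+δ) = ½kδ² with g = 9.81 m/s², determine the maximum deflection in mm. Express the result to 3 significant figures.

13.1 mm

k = Gd⁴/(8D³N_a) = (77.5×10³)(9.5⁴)/(8·38.0³·11) = 130.73 N/mm
W = mg = 4.1 × 9.81 = 40.221 N
½kδ² − Wδ − Wh = 0 → δ = (W + √(W² + 2kWh))/k
δ = (40.221 + √(1617.7 + 2.79722e+06))/130.73 = (40.221 + 1673)/130.73 = 13.105 mm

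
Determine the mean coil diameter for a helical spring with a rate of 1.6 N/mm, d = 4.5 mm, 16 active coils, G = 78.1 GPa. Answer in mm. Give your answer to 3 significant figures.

D = (Gd⁴/(8N_a·k))^(1/3) = (78.1×10³·4.5⁴/(8·16·1.6))^(1/3)
  = (156376)^(1/3) = 53.8754 mm

53.9 mm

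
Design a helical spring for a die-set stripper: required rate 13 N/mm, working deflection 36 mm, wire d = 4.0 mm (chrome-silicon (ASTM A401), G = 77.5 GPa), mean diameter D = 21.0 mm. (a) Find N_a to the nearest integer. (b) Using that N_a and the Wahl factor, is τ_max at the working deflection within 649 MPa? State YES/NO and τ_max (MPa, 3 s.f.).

N_a = Gd⁴/(8D³k) = (77.5×10³)(4.0⁴)/(8·21.0³·13) = 20.6 → N_a = 21
Actual rate k = Gd⁴/(8D³·21) = 12.752 N/mm
Working load F = kδ = 12.752·36 = 459.07 N
C = 21.0/4.0 = 5.2500; K_W = (4C−1)/(4C−4)+0.615/C = 1.2936
τ_max = K_W·8FD/(πd³) = 1.2936·383.58 = 496.2 MPa
τ_max ≤ 649 MPa → acceptable

(a) 21 coils; (b) YES, τ_max = 496 MPa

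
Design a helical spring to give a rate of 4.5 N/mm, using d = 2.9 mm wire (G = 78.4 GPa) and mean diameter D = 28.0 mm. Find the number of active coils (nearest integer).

7

N_a = Gd⁴/(8D³k) = (78.4×10³ × 2.9⁴)/(8 × 28.0³ × 4.5)
    = 5.54508e+06 / 790272 = 7.017 → 7 coils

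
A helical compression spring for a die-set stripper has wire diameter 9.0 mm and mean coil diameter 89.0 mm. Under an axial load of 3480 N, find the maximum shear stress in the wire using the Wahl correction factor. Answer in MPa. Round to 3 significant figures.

Spring index C = D/d = 89.0/9.0 = 9.8889
K_W = (4C−1)/(4C−4) + 0.615/C = 38.556/35.556 + 0.0622 = 1.1466
τ₀ = 8FD/(πd³) = 8·3480·89.0/(π·9.0³) = 2.47776e+06/2290.2 = 1081.9 MPa
τ_max = K·τ₀ = 1.1466 × 1081.9 = 1240.5 MPa

1240 MPa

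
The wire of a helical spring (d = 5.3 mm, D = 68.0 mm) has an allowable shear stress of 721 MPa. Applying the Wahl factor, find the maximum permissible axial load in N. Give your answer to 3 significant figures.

558 N

C = D/d = 68.0/5.3 = 12.8302
K_W = (4C−1)/(4C−4) + 0.615/C = 50.321/47.321 + 0.0479 = 1.1113
τ_max = K·8FD/(πd³) → F_max = τ_allow·πd³/(8DK)
F_max = 721·π·5.3³/(8·68.0·1.1113) = 3.3722e+05/604.56 = 557.79 N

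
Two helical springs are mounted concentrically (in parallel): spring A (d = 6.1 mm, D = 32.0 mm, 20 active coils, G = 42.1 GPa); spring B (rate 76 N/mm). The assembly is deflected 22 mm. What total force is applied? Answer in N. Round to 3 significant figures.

k_A = Gd⁴/(8D³N_a) = (42.1×10³)(6.1⁴)/(8·32.0³·20) = 11.118 N/mm
Parallel: k_eq = 11.118 + 76 = 87.118 N/mm
F = k_eq·δ = 87.118·22 = 1916.6 N

1920 N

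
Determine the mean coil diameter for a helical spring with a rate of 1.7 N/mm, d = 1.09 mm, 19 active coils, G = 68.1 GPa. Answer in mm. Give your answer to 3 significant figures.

7.19 mm

D = (Gd⁴/(8N_a·k))^(1/3) = (68.1×10³·1.09⁴/(8·19·1.7))^(1/3)
  = (372.015)^(1/3) = 7.1921 mm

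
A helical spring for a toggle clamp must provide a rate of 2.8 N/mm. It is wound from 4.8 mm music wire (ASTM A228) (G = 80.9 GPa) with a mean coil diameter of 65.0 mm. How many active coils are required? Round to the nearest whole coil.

N_a = Gd⁴/(8D³k) = (80.9×10³ × 4.8⁴)/(8 × 65.0³ × 2.8)
    = 4.29451e+07 / 6.1516e+06 = 6.981 → 7 coils

7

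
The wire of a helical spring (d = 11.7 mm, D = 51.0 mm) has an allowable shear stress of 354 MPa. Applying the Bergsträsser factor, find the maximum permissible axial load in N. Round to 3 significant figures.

C = D/d = 51.0/11.7 = 4.3590
K_B = (4C+2)/(4C−3) = 19.436/14.436 = 1.3464
τ_max = K·8FD/(πd³) → F_max = τ_allow·πd³/(8DK)
F_max = 354·π·11.7³/(8·51.0·1.3464) = 1.7812e+06/549.31 = 3242.6 N

3240 N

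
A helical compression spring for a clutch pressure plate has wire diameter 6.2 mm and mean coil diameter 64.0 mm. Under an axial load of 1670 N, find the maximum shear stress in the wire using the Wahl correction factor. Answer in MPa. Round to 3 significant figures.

Spring index C = D/d = 64.0/6.2 = 10.3226
K_W = (4C−1)/(4C−4) + 0.615/C = 40.290/37.290 + 0.0596 = 1.1400
τ₀ = 8FD/(πd³) = 8·1670·64.0/(π·6.2³) = 855040/748.73 = 1142 MPa
τ_max = K·τ₀ = 1.1400 × 1142 = 1301.9 MPa

1300 MPa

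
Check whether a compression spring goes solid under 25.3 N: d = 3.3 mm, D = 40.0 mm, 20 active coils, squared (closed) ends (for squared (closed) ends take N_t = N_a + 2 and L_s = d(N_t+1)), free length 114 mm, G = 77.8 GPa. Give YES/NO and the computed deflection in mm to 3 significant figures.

NO, δ = 28.1 mm

k = Gd⁴/(8D³N_a) = (77.8×10³)(3.3⁴)/(8·40.0³·20) = 0.90102 N/mm
N_t = 22; L_s = 3.3·23 = 75.9 mm; δ_solid = L₀ − L_s = 114 − 75.9 = 38.1 mm
δ = F/k = 25.3/0.90102 = 28.079 mm
δ < δ_solid → spring does not go solid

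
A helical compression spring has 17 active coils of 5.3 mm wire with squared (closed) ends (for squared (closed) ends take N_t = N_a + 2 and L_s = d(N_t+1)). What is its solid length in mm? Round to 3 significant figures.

squared (closed) ends: N_t = N_a + 2 = 17 + 2 = 19
L_s = d·(N_t+1) = 5.3 × 20 = 106 mm

106 mm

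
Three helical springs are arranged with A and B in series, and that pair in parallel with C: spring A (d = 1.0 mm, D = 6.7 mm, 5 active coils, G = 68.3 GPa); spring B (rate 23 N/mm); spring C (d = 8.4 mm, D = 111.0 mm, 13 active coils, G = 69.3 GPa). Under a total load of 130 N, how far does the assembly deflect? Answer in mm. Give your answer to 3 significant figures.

18.6 mm

k_A = Gd⁴/(8D³N_a) = (68.3×10³)(1.0⁴)/(8·6.7³·5) = 5.6772 N/mm
k_C = Gd⁴/(8D³N_a) = (69.3×10³)(8.4⁴)/(8·111.0³·13) = 2.4258 N/mm
Springs A,B series: k_AB = 1/(1/5.6772+1/23) = 4.5533 N/mm; parallel with C: k_eq = 4.5533+2.4258 = 6.9791 N/mm
δ = F/k_eq = 130/6.9791 = 18.627 mm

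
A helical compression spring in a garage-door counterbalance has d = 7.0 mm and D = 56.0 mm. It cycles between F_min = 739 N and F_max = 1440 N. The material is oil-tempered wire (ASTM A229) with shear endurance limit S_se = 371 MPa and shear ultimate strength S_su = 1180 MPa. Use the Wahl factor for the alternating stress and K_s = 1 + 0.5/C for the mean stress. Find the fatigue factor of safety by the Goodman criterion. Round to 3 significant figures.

C = D/d = 56.0/7.0 = 8.0000; K_W = (4C−1)/(4C−4)+0.615/C = 1.1840; K_s = 1+0.5/C = 1.0625
F_a = (F_max−F_min)/2 = 350.5 N; F_m = (F_max+F_min)/2 = 1089.5 N
τ_a = K_W·8F_aD/(πd³) = 1.1840 × 145.72 = 172.54 MPa
τ_m = K_s·8F_mD/(πd³) = 1.0625 × 452.96 = 481.27 MPa
Goodman: 1/n_f = τ_a/S_se + τ_m/S_su = 172.54/371 + 481.27/1180 = 0.46506 + 0.40786 = 0.87291
n_f = 1/0.87291 = 1.146

1.15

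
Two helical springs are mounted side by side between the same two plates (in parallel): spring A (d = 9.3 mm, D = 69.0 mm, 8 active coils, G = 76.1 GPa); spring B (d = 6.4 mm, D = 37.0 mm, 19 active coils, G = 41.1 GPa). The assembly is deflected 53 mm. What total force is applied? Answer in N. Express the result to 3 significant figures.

k_A = Gd⁴/(8D³N_a) = (76.1×10³)(9.3⁴)/(8·69.0³·8) = 27.076 N/mm
k_B = Gd⁴/(8D³N_a) = (41.1×10³)(6.4⁴)/(8·37.0³·19) = 8.956 N/mm
Parallel: k_eq = 27.076 + 8.956 = 36.032 N/mm
F = k_eq·δ = 36.032·53 = 1909.7 N

1910 N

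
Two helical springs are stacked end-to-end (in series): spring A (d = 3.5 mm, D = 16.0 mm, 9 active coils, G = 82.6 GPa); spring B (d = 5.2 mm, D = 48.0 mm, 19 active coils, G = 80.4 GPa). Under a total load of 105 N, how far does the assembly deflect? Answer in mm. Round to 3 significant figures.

32.5 mm

k_A = Gd⁴/(8D³N_a) = (82.6×10³)(3.5⁴)/(8·16.0³·9) = 42.03 N/mm
k_B = Gd⁴/(8D³N_a) = (80.4×10³)(5.2⁴)/(8·48.0³·19) = 3.4971 N/mm
Series: 1/k_eq = 1/42.03 + 1/3.4971 = 0.30975; k_eq = 3.2284 N/mm
δ = F/k_eq = 105/3.2284 = 32.524 mm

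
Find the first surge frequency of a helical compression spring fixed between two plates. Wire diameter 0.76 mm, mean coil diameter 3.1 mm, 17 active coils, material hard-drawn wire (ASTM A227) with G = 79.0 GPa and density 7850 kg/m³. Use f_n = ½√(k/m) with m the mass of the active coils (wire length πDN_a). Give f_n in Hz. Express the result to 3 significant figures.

k = Gd⁴/(8D³N_a) = (79.0×10³)(0.76⁴)/(8·3.1³·17) = 6.5052 N/mm = 6505.2 N/m
Wire length L = πDN_a = π·3.1·17 = 165.56 mm
m = ρ·(πd²/4)·L = 7850 × 0.45365×10⁻⁶ m² × 0.16556 m = 0.00058959 kg
f_n = ½√(k/m) = 0.5·√(6505.2/0.00058959) = 0.5·√(1.1033e+07) = 1660.8 Hz

1660 Hz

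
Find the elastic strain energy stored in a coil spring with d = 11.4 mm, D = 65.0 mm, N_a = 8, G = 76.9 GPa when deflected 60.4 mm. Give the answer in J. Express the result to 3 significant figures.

k = Gd⁴/(8D³N_a) = (76.9×10³)(11.4⁴)/(8·65.0³·8) = 73.897 N/mm
U = ½kδ² = 0.5 × 73.897 × 60.4² = 1.3479e+05 N·mm = 134.79 J

135 J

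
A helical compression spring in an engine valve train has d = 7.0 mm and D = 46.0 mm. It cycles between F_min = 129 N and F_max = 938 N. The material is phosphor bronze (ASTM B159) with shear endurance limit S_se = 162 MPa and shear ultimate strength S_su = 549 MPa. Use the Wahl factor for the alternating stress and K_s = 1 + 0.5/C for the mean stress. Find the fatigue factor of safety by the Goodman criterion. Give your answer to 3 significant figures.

C = D/d = 46.0/7.0 = 6.5714; K_W = (4C−1)/(4C−4)+0.615/C = 1.2282; K_s = 1+0.5/C = 1.0761
F_a = (F_max−F_min)/2 = 404.5 N; F_m = (F_max+F_min)/2 = 533.5 N
τ_a = K_W·8F_aD/(πd³) = 1.2282 × 138.14 = 169.67 MPa
τ_m = K_s·8F_mD/(πd³) = 1.0761 × 182.2 = 196.06 MPa
Goodman: 1/n_f = τ_a/S_se + τ_m/S_su = 169.67/162 + 196.06/549 = 1.04731 + 0.35712 = 1.4044
n_f = 1/1.4044 = 0.712

0.712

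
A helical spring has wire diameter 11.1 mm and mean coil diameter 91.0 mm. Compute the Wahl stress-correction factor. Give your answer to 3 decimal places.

1.179

C = D/d = 91.0/11.1 = 8.1982
K_W = (4C−1)/(4C−4) + 0.615/C = 31.793/28.793 + 0.0750 = 1.1792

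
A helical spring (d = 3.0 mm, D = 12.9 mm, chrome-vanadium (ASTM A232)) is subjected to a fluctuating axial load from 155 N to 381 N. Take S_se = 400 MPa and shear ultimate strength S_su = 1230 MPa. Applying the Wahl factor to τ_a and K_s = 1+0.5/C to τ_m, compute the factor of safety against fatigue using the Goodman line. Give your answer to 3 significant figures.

C = D/d = 12.9/3.0 = 4.3000; K_W = (4C−1)/(4C−4)+0.615/C = 1.3703; K_s = 1+0.5/C = 1.1163
F_a = (F_max−F_min)/2 = 113 N; F_m = (F_max+F_min)/2 = 268 N
τ_a = K_W·8F_aD/(πd³) = 1.3703 × 137.48 = 188.39 MPa
τ_m = K_s·8F_mD/(πd³) = 1.1163 × 326.06 = 363.98 MPa
Goodman: 1/n_f = τ_a/S_se + τ_m/S_su = 188.39/400 + 363.98/1230 = 0.47098 + 0.29592 = 0.76689
n_f = 1/0.76689 = 1.304

1.30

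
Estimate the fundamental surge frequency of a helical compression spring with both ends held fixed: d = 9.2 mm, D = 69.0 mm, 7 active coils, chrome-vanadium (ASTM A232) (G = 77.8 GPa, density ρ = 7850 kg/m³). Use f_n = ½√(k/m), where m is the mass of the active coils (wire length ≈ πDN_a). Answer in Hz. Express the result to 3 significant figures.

k = Gd⁴/(8D³N_a) = (77.8×10³)(9.2⁴)/(8·69.0³·7) = 30.297 N/mm = 30297 N/m
Wire length L = πDN_a = π·69.0·7 = 1517.4 mm
m = ρ·(πd²/4)·L = 7850 × 66.476×10⁻⁶ m² × 1.5174 m = 0.79183 kg
f_n = ½√(k/m) = 0.5·√(30297/0.79183) = 0.5·√(38262) = 97.803 Hz

97.8 Hz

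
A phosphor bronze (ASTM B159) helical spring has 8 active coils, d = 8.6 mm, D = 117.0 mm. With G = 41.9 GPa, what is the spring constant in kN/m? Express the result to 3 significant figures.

k = Gd⁴/(8D³N_a) = (41.9×10³ × 8.6⁴) / (8 × 117.0³ × 8)
  = 2.29196e+08 / 1.02503e+08 = 2.236 N/mm

2.24 kN/m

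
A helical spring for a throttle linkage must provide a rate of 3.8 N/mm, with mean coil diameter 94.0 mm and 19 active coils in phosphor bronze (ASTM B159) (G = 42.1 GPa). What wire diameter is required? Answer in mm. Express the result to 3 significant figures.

d = (8D³N_a·k / G)^(1/4) = (8·94.0³·19·3.8 / (42.1×10³))^0.25
  = (11395)^0.25 = 10.3319 mm

10.3 mm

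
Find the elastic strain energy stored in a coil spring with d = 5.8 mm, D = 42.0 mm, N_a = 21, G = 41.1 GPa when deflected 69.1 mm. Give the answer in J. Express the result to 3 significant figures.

8.92 J

k = Gd⁴/(8D³N_a) = (41.1×10³)(5.8⁴)/(8·42.0³·21) = 3.7368 N/mm
U = ½kδ² = 0.5 × 3.7368 × 69.1² = 8921.2 N·mm = 8.9212 J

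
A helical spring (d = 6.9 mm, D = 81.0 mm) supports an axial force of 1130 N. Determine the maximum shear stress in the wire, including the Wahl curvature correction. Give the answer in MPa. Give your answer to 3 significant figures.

Spring index C = D/d = 81.0/6.9 = 11.7391
K_W = (4C−1)/(4C−4) + 0.615/C = 45.957/42.957 + 0.0524 = 1.1222
τ₀ = 8FD/(πd³) = 8·1130·81.0/(π·6.9³) = 732240/1032 = 709.51 MPa
τ_max = K·τ₀ = 1.1222 × 709.51 = 796.23 MPa

796 MPa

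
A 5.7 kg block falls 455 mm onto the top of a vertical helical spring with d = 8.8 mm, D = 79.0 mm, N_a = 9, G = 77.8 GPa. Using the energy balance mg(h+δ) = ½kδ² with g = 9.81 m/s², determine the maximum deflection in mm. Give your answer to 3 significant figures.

k = Gd⁴/(8D³N_a) = (77.8×10³)(8.8⁴)/(8·79.0³·9) = 13.143 N/mm
W = mg = 5.7 × 9.81 = 55.917 N
½kδ² − Wδ − Wh = 0 → δ = (W + √(W² + 2kWh))/k
δ = (55.917 + √(3126.7 + 668778))/13.143 = (55.917 + 819.7)/13.143 = 66.622 mm

66.6 mm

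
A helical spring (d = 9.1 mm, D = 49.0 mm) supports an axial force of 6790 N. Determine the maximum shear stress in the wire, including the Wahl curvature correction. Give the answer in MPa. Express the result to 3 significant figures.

Spring index C = D/d = 49.0/9.1 = 5.3846
K_W = (4C−1)/(4C−4) + 0.615/C = 20.538/17.538 + 0.1142 = 1.2853
τ₀ = 8FD/(πd³) = 8·6790·49.0/(π·9.1³) = 2.66168e+06/2367.4 = 1124.3 MPa
τ_max = K·τ₀ = 1.2853 × 1124.3 = 1445 MPa

1450 MPa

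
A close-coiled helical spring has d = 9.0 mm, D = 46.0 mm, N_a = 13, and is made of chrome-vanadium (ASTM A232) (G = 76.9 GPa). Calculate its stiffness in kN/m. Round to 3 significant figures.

k = Gd⁴/(8D³N_a) = (76.9×10³ × 9.0⁴) / (8 × 46.0³ × 13)
  = 5.04541e+08 / 1.01229e+07 = 49.841 N/mm

49.8 kN/m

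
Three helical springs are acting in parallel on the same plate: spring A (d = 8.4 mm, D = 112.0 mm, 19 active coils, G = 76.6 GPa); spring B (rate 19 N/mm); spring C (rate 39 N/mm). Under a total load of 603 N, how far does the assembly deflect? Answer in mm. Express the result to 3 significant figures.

k_A = Gd⁴/(8D³N_a) = (76.6×10³)(8.4⁴)/(8·112.0³·19) = 1.7859 N/mm
Parallel: k_eq = 1.7859 + 19 + 39 = 59.786 N/mm
δ = F/k_eq = 603/59.786 = 10.086 mm

10.1 mm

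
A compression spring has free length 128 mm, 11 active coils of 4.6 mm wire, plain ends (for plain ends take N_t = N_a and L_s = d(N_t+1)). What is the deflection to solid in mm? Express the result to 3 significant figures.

N_t = 11; L_s = 4.6·12 = 55.2 mm
δ_solid = L₀ − L_s = 128 − 55.2 = 72.8 mm

72.8 mm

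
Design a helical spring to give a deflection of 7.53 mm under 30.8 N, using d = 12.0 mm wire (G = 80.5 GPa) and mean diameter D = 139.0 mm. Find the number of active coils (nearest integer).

19

Required rate k = F/δ = 30.8/7.53 = 4.0903 N/mm
N_a = Gd⁴/(8D³k) = (80.5×10³ × 12.0⁴)/(8 × 139.0³ × 4.0903)
    = 1.66925e+09 / 8.788e+07 = 18.99 → 19 coils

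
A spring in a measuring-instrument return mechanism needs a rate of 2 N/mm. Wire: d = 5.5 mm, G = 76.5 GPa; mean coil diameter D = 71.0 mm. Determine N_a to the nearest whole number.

N_a = Gd⁴/(8D³k) = (76.5×10³ × 5.5⁴)/(8 × 71.0³ × 2)
    = 7.00023e+07 / 5.72658e+06 = 12.22 → 12 coils

12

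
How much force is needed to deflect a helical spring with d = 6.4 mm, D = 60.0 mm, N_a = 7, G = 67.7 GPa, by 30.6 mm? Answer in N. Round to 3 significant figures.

287 N

k = Gd⁴/(8D³N_a) = (67.7×10³)(6.4⁴)/(8·60.0³·7) = 9.39 N/mm
F = k·δ = 9.39 × 30.6 = 287.33 N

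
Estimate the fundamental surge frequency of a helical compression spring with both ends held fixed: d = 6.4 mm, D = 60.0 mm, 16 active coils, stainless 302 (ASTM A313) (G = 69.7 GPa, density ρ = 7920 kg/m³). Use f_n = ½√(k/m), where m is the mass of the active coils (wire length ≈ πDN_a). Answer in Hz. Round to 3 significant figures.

k = Gd⁴/(8D³N_a) = (69.7×10³)(6.4⁴)/(8·60.0³·16) = 4.2295 N/mm = 4229.5 N/m
Wire length L = πDN_a = π·60.0·16 = 3015.9 mm
m = ρ·(πd²/4)·L = 7920 × 32.17×10⁻⁶ m² × 3.0159 m = 0.76842 kg
f_n = ½√(k/m) = 0.5·√(4229.5/0.76842) = 0.5·√(5504.2) = 37.095 Hz

37.1 Hz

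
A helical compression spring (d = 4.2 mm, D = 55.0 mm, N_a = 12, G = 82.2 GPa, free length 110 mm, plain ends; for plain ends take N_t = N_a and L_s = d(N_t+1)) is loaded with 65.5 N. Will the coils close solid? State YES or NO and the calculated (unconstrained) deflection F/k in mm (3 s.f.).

NO, δ = 40.9 mm

k = Gd⁴/(8D³N_a) = (82.2×10³)(4.2⁴)/(8·55.0³·12) = 1.6014 N/mm
N_t = 12; L_s = 4.2·13 = 54.6 mm; δ_solid = L₀ − L_s = 110 − 54.6 = 55.4 mm
δ = F/k = 65.5/1.6014 = 40.901 mm
δ < δ_solid → spring does not go solid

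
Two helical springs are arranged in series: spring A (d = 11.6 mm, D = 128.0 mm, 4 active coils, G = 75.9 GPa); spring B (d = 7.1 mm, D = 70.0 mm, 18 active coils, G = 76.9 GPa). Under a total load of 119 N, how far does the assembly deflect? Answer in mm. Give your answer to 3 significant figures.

35.9 mm

k_A = Gd⁴/(8D³N_a) = (75.9×10³)(11.6⁴)/(8·128.0³·4) = 20.478 N/mm
k_B = Gd⁴/(8D³N_a) = (76.9×10³)(7.1⁴)/(8·70.0³·18) = 3.9564 N/mm
Series: 1/k_eq = 1/20.478 + 1/3.9564 = 0.30159; k_eq = 3.3158 N/mm
δ = F/k_eq = 119/3.3158 = 35.889 mm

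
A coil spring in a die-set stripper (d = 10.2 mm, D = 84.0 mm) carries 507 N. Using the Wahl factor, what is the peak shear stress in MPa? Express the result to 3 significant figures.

Spring index C = D/d = 84.0/10.2 = 8.2353
K_W = (4C−1)/(4C−4) + 0.615/C = 31.941/28.941 + 0.0747 = 1.1783
τ₀ = 8FD/(πd³) = 8·507·84.0/(π·10.2³) = 340704/3333.9 = 102.19 MPa
τ_max = K·τ₀ = 1.1783 × 102.19 = 120.42 MPa

120 MPa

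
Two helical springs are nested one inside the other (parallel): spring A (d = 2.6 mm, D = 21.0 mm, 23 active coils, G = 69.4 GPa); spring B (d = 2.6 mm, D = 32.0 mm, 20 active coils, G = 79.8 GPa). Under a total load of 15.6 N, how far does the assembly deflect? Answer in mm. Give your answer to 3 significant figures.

k_A = Gd⁴/(8D³N_a) = (69.4×10³)(2.6⁴)/(8·21.0³·23) = 1.8611 N/mm
k_B = Gd⁴/(8D³N_a) = (79.8×10³)(2.6⁴)/(8·32.0³·20) = 0.69555 N/mm
Parallel: k_eq = 1.8611 + 0.69555 = 2.5567 N/mm
δ = F/k_eq = 15.6/2.5567 = 6.1017 mm

6.10 mm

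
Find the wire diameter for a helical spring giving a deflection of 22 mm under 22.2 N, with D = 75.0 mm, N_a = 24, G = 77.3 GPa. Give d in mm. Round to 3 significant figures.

5.70 mm

Required rate k = F/δ = 22.2/22 = 1.0091 N/mm
d = (8D³N_a·k / G)^(1/4) = (8·75.0³·24·1.0091 / (77.3×10³))^0.25
  = (1057.4)^0.25 = 5.7024 mm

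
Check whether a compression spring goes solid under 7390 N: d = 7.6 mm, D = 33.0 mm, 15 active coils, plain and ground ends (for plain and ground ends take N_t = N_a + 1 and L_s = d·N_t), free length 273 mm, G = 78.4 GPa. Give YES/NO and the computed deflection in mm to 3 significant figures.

k = Gd⁴/(8D³N_a) = (78.4×10³)(7.6⁴)/(8·33.0³·15) = 60.652 N/mm
N_t = 16; L_s = 7.6·16 = 121.6 mm; δ_solid = L₀ − L_s = 273 − 121.6 = 151.4 mm
δ = F/k = 7390/60.652 = 121.84 mm
δ < δ_solid → spring does not go solid

NO, δ = 122 mm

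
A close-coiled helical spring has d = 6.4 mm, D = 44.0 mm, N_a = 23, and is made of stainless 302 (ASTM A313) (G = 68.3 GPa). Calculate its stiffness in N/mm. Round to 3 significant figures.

k = Gd⁴/(8D³N_a) = (68.3×10³ × 6.4⁴) / (8 × 44.0³ × 23)
  = 1.14588e+08 / 1.56739e+07 = 7.3108 N/mm

7.31 N/mm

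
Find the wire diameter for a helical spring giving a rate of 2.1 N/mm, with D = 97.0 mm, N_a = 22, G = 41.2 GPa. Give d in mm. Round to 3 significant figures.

d = (8D³N_a·k / G)^(1/4) = (8·97.0³·22·2.1 / (41.2×10³))^0.25
  = (8187.5)^0.25 = 9.5123 mm

9.51 mm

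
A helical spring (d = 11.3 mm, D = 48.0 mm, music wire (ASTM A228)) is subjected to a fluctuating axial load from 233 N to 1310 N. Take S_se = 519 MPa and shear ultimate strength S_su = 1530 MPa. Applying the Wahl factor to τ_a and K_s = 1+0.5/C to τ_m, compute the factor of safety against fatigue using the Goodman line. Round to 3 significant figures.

5.93

C = D/d = 48.0/11.3 = 4.2478; K_W = (4C−1)/(4C−4)+0.615/C = 1.3757; K_s = 1+0.5/C = 1.1177
F_a = (F_max−F_min)/2 = 538.5 N; F_m = (F_max+F_min)/2 = 771.5 N
τ_a = K_W·8F_aD/(πd³) = 1.3757 × 45.618 = 62.756 MPa
τ_m = K_s·8F_mD/(πd³) = 1.1177 × 65.355 = 73.048 MPa
Goodman: 1/n_f = τ_a/S_se + τ_m/S_su = 62.756/519 + 73.048/1530 = 0.12092 + 0.04774 = 0.16866
n_f = 1/0.16866 = 5.929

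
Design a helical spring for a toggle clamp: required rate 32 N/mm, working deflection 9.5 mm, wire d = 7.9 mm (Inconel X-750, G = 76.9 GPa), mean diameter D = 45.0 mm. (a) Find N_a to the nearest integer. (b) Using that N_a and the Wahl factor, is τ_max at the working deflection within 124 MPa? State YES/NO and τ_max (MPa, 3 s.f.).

(a) 13 coils; (b) YES, τ_max = 88.5 MPa

N_a = Gd⁴/(8D³k) = (76.9×10³)(7.9⁴)/(8·45.0³·32) = 12.84 → N_a = 13
Actual rate k = Gd⁴/(8D³·13) = 31.606 N/mm
Working load F = kδ = 31.606·9.5 = 300.25 N
C = 45.0/7.9 = 5.6962; K_W = (4C−1)/(4C−4)+0.615/C = 1.2677
τ_max = K_W·8FD/(πd³) = 1.2677·69.784 = 88.464 MPa
τ_max ≤ 124 MPa → acceptable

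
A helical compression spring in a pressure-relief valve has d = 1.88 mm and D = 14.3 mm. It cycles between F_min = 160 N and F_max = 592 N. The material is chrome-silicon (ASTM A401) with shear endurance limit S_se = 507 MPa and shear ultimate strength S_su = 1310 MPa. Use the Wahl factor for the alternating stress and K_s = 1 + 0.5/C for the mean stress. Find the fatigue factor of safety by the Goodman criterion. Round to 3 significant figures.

0.224

C = D/d = 14.3/1.88 = 7.6064; K_W = (4C−1)/(4C−4)+0.615/C = 1.1944; K_s = 1+0.5/C = 1.0657
F_a = (F_max−F_min)/2 = 216 N; F_m = (F_max+F_min)/2 = 376 N
τ_a = K_W·8F_aD/(πd³) = 1.1944 × 1183.7 = 1413.8 MPa
τ_m = K_s·8F_mD/(πd³) = 1.0657 × 2060.6 = 2196 MPa
Goodman: 1/n_f = τ_a/S_se + τ_m/S_su = 1413.8/507 + 2196/1310 = 2.78863 + 1.67636 = 4.465
n_f = 1/4.465 = 0.224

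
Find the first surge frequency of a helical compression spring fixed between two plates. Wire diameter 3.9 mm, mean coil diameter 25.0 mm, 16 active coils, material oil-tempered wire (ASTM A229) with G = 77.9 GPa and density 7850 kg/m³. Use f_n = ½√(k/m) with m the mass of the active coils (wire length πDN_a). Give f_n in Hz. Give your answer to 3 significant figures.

k = Gd⁴/(8D³N_a) = (77.9×10³)(3.9⁴)/(8·25.0³·16) = 9.0109 N/mm = 9010.9 N/m
Wire length L = πDN_a = π·25.0·16 = 1256.6 mm
m = ρ·(πd²/4)·L = 7850 × 11.946×10⁻⁶ m² × 1.2566 m = 0.11784 kg
f_n = ½√(k/m) = 0.5·√(9010.9/0.11784) = 0.5·√(76466) = 138.26 Hz

138 Hz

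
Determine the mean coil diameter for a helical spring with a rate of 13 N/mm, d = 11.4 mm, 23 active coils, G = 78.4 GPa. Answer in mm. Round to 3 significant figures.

D = (Gd⁴/(8N_a·k))^(1/3) = (78.4×10³·11.4⁴/(8·23·13))^(1/3)
  = (553572)^(1/3) = 82.1091 mm

82.1 mm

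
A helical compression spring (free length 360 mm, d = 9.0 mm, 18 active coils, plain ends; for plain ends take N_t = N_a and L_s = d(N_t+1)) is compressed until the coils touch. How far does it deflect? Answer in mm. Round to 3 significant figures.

N_t = 18; L_s = 9.0·19 = 171 mm
δ_solid = L₀ − L_s = 360 − 171 = 189 mm

189 mm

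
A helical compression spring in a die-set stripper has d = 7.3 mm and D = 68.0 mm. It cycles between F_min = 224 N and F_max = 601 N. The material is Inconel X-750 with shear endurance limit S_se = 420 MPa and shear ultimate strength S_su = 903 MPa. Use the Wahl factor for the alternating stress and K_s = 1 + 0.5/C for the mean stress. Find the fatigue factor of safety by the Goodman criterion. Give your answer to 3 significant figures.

C = D/d = 68.0/7.3 = 9.3151; K_W = (4C−1)/(4C−4)+0.615/C = 1.1562; K_s = 1+0.5/C = 1.0537
F_a = (F_max−F_min)/2 = 188.5 N; F_m = (F_max+F_min)/2 = 412.5 N
τ_a = K_W·8F_aD/(πd³) = 1.1562 × 83.906 = 97.014 MPa
τ_m = K_s·8F_mD/(πd³) = 1.0537 × 183.61 = 193.47 MPa
Goodman: 1/n_f = τ_a/S_se + τ_m/S_su = 97.014/420 + 193.47/903 = 0.23098 + 0.21425 = 0.44524
n_f = 1/0.44524 = 2.246

2.25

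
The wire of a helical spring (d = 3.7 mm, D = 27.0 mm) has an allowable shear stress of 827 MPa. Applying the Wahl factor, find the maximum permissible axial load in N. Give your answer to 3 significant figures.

506 N

C = D/d = 27.0/3.7 = 7.2973
K_W = (4C−1)/(4C−4) + 0.615/C = 28.189/25.189 + 0.0843 = 1.2034
τ_max = K·8FD/(πd³) → F_max = τ_allow·πd³/(8DK)
F_max = 827·π·3.7³/(8·27.0·1.2034) = 1.316e+05/259.93 = 506.3 N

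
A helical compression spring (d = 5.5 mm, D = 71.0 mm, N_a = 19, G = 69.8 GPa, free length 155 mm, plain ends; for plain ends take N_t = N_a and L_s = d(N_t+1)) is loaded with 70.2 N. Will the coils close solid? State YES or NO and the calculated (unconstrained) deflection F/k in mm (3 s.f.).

YES, δ = 59.8 mm

k = Gd⁴/(8D³N_a) = (69.8×10³)(5.5⁴)/(8·71.0³·19) = 1.1741 N/mm
N_t = 19; L_s = 5.5·20 = 110 mm; δ_solid = L₀ − L_s = 155 − 110 = 45 mm
δ = F/k = 70.2/1.1741 = 59.793 mm
δ ≥ δ_solid → spring goes solid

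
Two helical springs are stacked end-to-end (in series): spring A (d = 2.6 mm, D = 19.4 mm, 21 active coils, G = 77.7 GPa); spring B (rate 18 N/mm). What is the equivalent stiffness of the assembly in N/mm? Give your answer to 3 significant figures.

2.49 N/mm

k_A = Gd⁴/(8D³N_a) = (77.7×10³)(2.6⁴)/(8·19.4³·21) = 2.8947 N/mm
Series: 1/k_eq = 1/2.8947 + 1/18 = 0.40102; k_eq = 2.4937 N/mm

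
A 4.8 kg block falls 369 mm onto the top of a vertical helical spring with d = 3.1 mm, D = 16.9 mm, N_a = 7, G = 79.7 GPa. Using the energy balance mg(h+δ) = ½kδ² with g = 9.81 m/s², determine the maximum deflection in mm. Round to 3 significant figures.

k = Gd⁴/(8D³N_a) = (79.7×10³)(3.1⁴)/(8·16.9³·7) = 27.231 N/mm
W = mg = 4.8 × 9.81 = 47.088 N
½kδ² − Wδ − Wh = 0 → δ = (W + √(W² + 2kWh))/k
δ = (47.088 + √(2217.3 + 946289))/27.231 = (47.088 + 973.91)/27.231 = 37.495 mm

37.5 mm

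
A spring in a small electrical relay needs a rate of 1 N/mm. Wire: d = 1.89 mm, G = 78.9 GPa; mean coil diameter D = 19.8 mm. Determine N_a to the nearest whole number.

16

N_a = Gd⁴/(8D³k) = (78.9×10³ × 1.89⁴)/(8 × 19.8³ × 1)
    = 1.00676e+06 / 62099.1 = 16.21 → 16 coils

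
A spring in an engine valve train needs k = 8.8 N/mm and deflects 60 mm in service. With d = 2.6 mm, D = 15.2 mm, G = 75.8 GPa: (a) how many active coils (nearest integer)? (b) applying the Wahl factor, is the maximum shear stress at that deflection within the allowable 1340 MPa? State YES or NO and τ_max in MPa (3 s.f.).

N_a = Gd⁴/(8D³k) = (75.8×10³)(2.6⁴)/(8·15.2³·8.8) = 14.01 → N_a = 14
Actual rate k = Gd⁴/(8D³·14) = 8.8067 N/mm
Working load F = kδ = 8.8067·60 = 528.4 N
C = 15.2/2.6 = 5.8462; K_W = (4C−1)/(4C−4)+0.615/C = 1.2600
τ_max = K_W·8FD/(πd³) = 1.2600·1163.7 = 1466.2 MPa
τ_max > 1340 MPa → exceeds allowable

(a) 14 coils; (b) NO, τ_max = 1470 MPa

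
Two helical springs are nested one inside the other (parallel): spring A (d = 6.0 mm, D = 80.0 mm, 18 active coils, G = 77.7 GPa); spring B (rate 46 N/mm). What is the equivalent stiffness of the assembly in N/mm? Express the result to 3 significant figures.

47.4 N/mm

k_A = Gd⁴/(8D³N_a) = (77.7×10³)(6.0⁴)/(8·80.0³·18) = 1.3658 N/mm
Parallel: k_eq = 1.3658 + 46 = 47.366 N/mm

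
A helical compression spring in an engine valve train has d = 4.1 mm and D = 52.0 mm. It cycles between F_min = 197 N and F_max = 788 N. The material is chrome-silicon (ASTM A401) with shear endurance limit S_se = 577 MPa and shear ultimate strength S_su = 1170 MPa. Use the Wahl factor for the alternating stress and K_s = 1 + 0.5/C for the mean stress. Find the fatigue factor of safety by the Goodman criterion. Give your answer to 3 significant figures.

0.517

C = D/d = 52.0/4.1 = 12.6829; K_W = (4C−1)/(4C−4)+0.615/C = 1.1127; K_s = 1+0.5/C = 1.0394
F_a = (F_max−F_min)/2 = 295.5 N; F_m = (F_max+F_min)/2 = 492.5 N
τ_a = K_W·8F_aD/(πd³) = 1.1127 × 567.74 = 631.72 MPa
τ_m = K_s·8F_mD/(πd³) = 1.0394 × 946.23 = 983.54 MPa
Goodman: 1/n_f = τ_a/S_se + τ_m/S_su = 631.72/577 + 983.54/1170 = 1.09483 + 0.84063 = 1.9355
n_f = 1/1.9355 = 0.5167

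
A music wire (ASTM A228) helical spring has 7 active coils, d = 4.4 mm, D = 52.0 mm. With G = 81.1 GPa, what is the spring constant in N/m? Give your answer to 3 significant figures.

3860 N/m

k = Gd⁴/(8D³N_a) = (81.1×10³ × 4.4⁴) / (8 × 52.0³ × 7)
  = 3.03971e+07 / 7.87405e+06 = 3.8604 N/mm = 3860.4 N/m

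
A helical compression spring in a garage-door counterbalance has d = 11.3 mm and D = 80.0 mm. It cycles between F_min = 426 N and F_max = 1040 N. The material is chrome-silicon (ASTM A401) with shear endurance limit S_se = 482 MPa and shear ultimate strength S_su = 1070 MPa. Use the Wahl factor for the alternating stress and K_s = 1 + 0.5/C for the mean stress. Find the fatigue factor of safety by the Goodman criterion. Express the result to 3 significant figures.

4.71

C = D/d = 80.0/11.3 = 7.0796; K_W = (4C−1)/(4C−4)+0.615/C = 1.2102; K_s = 1+0.5/C = 1.0706
F_a = (F_max−F_min)/2 = 307 N; F_m = (F_max+F_min)/2 = 733 N
τ_a = K_W·8F_aD/(πd³) = 1.2102 × 43.344 = 52.457 MPa
τ_m = K_s·8F_mD/(πd³) = 1.0706 × 103.49 = 110.8 MPa
Goodman: 1/n_f = τ_a/S_se + τ_m/S_su = 52.457/482 + 110.8/1070 = 0.10883 + 0.10355 = 0.21238
n_f = 1/0.21238 = 4.708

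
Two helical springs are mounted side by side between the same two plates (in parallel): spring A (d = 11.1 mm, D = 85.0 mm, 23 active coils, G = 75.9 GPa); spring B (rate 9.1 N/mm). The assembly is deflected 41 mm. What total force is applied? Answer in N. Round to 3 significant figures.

k_A = Gd⁴/(8D³N_a) = (75.9×10³)(11.1⁴)/(8·85.0³·23) = 10.197 N/mm
Parallel: k_eq = 10.197 + 9.1 = 19.297 N/mm
F = k_eq·δ = 19.297·41 = 791.16 N

791 N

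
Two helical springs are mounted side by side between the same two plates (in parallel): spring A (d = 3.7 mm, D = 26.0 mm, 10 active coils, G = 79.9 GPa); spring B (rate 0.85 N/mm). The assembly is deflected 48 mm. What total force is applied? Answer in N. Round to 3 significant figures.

552 N

k_A = Gd⁴/(8D³N_a) = (79.9×10³)(3.7⁴)/(8·26.0³·10) = 10.65 N/mm
Parallel: k_eq = 10.65 + 0.85 = 11.5 N/mm
F = k_eq·δ = 11.5·48 = 551.99 N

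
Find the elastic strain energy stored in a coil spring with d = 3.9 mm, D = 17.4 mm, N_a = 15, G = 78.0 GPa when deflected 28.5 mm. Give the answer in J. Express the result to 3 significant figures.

11.6 J

k = Gd⁴/(8D³N_a) = (78.0×10³)(3.9⁴)/(8·17.4³·15) = 28.545 N/mm
U = ½kδ² = 0.5 × 28.545 × 28.5² = 11593 N·mm = 11.593 J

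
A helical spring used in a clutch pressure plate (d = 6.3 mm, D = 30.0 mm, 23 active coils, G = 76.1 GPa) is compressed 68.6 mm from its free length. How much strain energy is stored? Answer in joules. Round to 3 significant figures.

56.8 J

k = Gd⁴/(8D³N_a) = (76.1×10³)(6.3⁴)/(8·30.0³·23) = 24.13 N/mm
U = ½kδ² = 0.5 × 24.13 × 68.6² = 56778 N·mm = 56.778 J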